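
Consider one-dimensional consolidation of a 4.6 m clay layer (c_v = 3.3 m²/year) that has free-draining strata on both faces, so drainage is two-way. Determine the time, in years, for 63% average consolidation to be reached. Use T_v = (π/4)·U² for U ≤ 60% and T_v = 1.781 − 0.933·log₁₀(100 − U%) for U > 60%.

t ≈ 0.51 years

Drainage path length: H_d = H/2 = 2.3 m (double drainage).
U > 60%: T_v = 1.781 − 0.933·log₁₀(100 − 63) = 0.31787.
t = T_v·H_d²/c_v = 0.31787×2.3²/3.3 = 0.5096 years.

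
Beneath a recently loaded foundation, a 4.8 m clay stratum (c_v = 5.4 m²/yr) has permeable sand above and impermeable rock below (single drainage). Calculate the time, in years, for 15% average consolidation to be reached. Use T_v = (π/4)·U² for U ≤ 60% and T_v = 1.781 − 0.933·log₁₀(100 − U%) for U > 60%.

t ≈ 0.0754 years

Drainage path length: H_d = H = 4.8 m (single drainage).
U ≤ 60%: T_v = (π/4)·U² = (π/4)×0.15² = 0.017671.
t = T_v·H_d²/c_v = 0.017671×4.8²/5.4 = 0.0754 years.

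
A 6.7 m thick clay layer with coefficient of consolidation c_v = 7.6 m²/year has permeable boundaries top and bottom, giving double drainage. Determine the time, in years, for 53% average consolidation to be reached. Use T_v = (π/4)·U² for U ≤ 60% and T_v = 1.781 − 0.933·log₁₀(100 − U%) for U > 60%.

t ≈ 0.326 years

Drainage path length: H_d = H/2 = 3.35 m (double drainage).
U ≤ 60%: T_v = (π/4)·U² = (π/4)×0.53² = 0.22062.
t = T_v·H_d²/c_v = 0.22062×3.35²/7.6 = 0.3258 years.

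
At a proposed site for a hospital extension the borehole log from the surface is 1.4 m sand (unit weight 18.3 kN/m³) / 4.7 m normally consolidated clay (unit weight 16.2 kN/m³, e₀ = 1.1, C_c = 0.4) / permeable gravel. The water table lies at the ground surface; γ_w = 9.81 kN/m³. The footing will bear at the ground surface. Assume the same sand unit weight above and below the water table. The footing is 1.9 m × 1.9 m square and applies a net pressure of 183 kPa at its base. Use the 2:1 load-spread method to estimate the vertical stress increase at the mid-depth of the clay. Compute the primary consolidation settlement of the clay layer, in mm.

Mid-depth of clay below the ground surface: z = 1.4 + 4.7/2 = 3.75 m.
Total vertical stress at mid-clay: σ_v = 18.3×1.4 + 16.2×2.35 = 63.69 kPa.
Pore pressure: u = 9.81×(3.75 − 0) = 36.788 kPa.
Initial effective stress: σ'_0 = σ_v − u = 63.69 − 36.788 = 26.902 kPa.
Stress increase at mid-clay by the 2:1 spreading method:
Δσ = qBL/((B+z)(L+z)) = 183×1.9×1.9/((1.9+3.75)(1.9+3.75)) = 20.695 kPa
Final effective stress: σ'_f = σ'_0 + Δσ = 26.902 + 20.695 = 47.597 kPa.
Normally consolidated clay, so the full stress increment lies on the virgin compression line:
S_c = C_c·H/(1+e₀)·log₁₀(σ'_f/σ'_0) = 0.4×4.7/(1+1.1)×log₁₀(47.597/26.902)
    = 0.89524 × 0.2478 = 0.2218 m

S_c ≈ 222 mm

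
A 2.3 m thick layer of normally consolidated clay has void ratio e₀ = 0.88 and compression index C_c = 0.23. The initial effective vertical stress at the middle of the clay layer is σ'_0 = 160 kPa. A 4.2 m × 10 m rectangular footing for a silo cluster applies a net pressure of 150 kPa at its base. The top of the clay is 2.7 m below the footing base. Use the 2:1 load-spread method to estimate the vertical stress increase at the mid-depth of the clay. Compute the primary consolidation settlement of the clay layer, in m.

Mid-depth of clay below the footing base: z = 2.7 + 2.3/2 = 3.85 m.
Stress increase at mid-clay by the 2:1 spreading method:
Δσ = qBL/((B+z)(L+z)) = 150×4.2×10/((4.2+3.85)(10+3.85)) = 56.506 kPa
Final effective stress: σ'_f = σ'_0 + Δσ = 160 + 56.506 = 216.51 kPa.
Normally consolidated clay, so the full stress increment lies on the virgin compression line:
S_c = C_c·H/(1+e₀)·log₁₀(σ'_f/σ'_0) = 0.23×2.3/(1+0.88)×log₁₀(216.51/160)
    = 0.28138 × 0.13136 = 0.03696 m

S_c ≈ 0.037 m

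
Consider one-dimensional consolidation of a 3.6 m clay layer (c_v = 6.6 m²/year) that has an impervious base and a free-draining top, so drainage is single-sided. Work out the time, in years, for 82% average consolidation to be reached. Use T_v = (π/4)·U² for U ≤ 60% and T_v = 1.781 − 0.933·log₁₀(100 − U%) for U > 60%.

t ≈ 1.2 years

Drainage path length: H_d = H = 3.6 m (single drainage).
U > 60%: T_v = 1.781 − 0.933·log₁₀(100 − 82) = 0.60983.
t = T_v·H_d²/c_v = 0.60983×3.6²/6.6 = 1.197 years.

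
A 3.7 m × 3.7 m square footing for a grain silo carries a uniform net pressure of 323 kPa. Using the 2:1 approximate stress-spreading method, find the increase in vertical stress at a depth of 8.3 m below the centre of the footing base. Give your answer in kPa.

Δσ_z ≈ 30.7 kPa

By the 2:1 method the load spreads at 1 horizontal : 2 vertical, so at depth z the loaded area has grown by z in each plan dimension:
Δσ = qBL/((B+z)(L+z)) = 323×3.7×3.7/((3.7+8.3)(3.7+8.3)) = 30.707 kPa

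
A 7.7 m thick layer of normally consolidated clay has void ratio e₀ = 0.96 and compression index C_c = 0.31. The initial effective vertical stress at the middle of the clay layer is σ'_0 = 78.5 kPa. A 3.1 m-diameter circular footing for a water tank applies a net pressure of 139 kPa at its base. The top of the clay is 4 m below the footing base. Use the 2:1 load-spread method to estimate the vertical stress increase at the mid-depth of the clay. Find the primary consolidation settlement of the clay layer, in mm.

S_c ≈ 70.2 mm

Mid-depth of clay below the footing base: z = 4 + 7.7/2 = 7.85 m.
Stress increase at mid-clay by the 2:1 spreading method:
Δσ ≈ qD²/(D+z)² = 139×3.1²/(3.1+7.85)² = 11.141 kPa
Final effective stress: σ'_f = σ'_0 + Δσ = 78.5 + 11.141 = 89.641 kPa.
Normally consolidated clay, so the full stress increment lies on the virgin compression line:
S_c = C_c·H/(1+e₀)·log₁₀(σ'_f/σ'_0) = 0.31×7.7/(1+0.96)×log₁₀(89.641/78.5)
    = 1.2179 × 0.057637 = 0.0702 m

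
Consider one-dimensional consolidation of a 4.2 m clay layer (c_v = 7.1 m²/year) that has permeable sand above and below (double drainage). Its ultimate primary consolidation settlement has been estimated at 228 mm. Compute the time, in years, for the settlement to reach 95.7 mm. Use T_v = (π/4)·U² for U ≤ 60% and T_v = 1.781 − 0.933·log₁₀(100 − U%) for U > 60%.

t ≈ 0.0859 years

Drainage path length: H_d = H/2 = 2.1 m (double drainage).
U = S(t)/S_ult = 95.7/228 = 0.4197.
U ≤ 60%: T_v = (π/4)·U² = (π/4)×0.41974² = 0.13837.
t = T_v·H_d²/c_v = 0.13837×2.1²/7.1 = 0.08595 years.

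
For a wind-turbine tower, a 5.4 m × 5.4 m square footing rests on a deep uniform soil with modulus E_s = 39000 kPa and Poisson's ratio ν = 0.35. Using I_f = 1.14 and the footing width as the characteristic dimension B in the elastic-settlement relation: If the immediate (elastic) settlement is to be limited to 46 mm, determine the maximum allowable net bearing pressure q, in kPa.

q ≈ 332 kPa

S_e = q·B·(1−ν²)/E_s · I_f  ⇒  q = S_e·E_s / (B·(1−ν²)·I_f).
q = 0.046 × 39000 / (5.4 × 0.8775 × 1.14) = 332.1 kPa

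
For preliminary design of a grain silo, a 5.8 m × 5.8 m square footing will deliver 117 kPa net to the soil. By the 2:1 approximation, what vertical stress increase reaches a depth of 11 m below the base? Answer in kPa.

Δσ_z ≈ 13.9 kPa

By the 2:1 method the load spreads at 1 horizontal : 2 vertical, so at depth z the loaded area has grown by z in each plan dimension:
Δσ = qBL/((B+z)(L+z)) = 117×5.8×5.8/((5.8+11)(5.8+11)) = 13.945 kPa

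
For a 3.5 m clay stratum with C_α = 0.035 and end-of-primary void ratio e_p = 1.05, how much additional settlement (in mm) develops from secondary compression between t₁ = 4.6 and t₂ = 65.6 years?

S_s ≈ 69 mm

Secondary compression: S_s = C_α·H/(1+e_p)·log₁₀(t₂/t₁)
S_s = 0.035×3.5/(1+1.05)×log₁₀(65.6/4.6)
    = 0.05976 × 1.154 = 0.06897 m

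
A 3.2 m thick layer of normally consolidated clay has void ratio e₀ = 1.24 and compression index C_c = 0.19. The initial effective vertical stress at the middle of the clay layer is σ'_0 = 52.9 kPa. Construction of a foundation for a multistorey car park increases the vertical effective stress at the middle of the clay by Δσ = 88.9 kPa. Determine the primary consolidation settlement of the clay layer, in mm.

S_c ≈ 116 mm

Final effective stress: σ'_f = σ'_0 + Δσ = 52.9 + 88.9 = 141.8 kPa.
Normally consolidated clay, so the full stress increment lies on the virgin compression line:
S_c = C_c·H/(1+e₀)·log₁₀(σ'_f/σ'_0) = 0.19×3.2/(1+1.24)×log₁₀(141.8/52.9)
    = 0.27143 × 0.42822 = 0.1162 m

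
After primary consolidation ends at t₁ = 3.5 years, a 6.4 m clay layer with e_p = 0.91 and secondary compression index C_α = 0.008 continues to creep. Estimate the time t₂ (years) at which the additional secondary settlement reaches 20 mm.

t₂ ≈ 19.5 years

S_s = C_α·H/(1+e_p)·log₁₀(t₂/t₁) ⇒ log₁₀(t₂/t₁) = S_s·(1+e_p)/(C_α·H).
log₁₀(t₂/t₁) = 0.02 × (1+0.91) / (0.008×6.4) = 0.7461
t₂ = t₁ × 10^0.7461 = 3.5 × 5.573 = 19.51 years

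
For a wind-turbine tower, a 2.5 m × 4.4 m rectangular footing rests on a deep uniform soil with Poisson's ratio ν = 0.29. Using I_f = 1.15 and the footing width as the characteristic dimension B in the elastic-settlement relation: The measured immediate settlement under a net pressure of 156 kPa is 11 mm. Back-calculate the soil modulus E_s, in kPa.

S_e = q·B·(1−ν²)/E_s · I_f  ⇒  E_s = q·B·(1−ν²)·I_f / S_e.
E_s = 156 × 2.5 × 0.9159 × 1.15 / 0.011 = 37340 kPa

E_s ≈ 37300 kPa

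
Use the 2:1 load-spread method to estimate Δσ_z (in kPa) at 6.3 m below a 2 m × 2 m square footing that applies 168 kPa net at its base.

By the 2:1 method the load spreads at 1 horizontal : 2 vertical, so at depth z the loaded area has grown by z in each plan dimension:
Δσ = qBL/((B+z)(L+z)) = 168×2×2/((2+6.3)(2+6.3)) = 9.7547 kPa

Δσ_z ≈ 9.75 kPa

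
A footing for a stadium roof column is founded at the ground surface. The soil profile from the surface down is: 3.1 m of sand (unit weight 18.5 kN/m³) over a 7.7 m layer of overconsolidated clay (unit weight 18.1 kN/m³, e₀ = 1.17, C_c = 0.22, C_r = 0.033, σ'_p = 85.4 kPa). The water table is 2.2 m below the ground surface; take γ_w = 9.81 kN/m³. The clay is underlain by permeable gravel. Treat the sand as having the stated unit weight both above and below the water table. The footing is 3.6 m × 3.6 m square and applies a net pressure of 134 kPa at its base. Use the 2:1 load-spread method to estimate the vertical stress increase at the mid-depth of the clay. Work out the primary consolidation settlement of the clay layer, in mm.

Mid-depth of clay below the ground surface: z = 3.1 + 7.7/2 = 6.95 m.
Total vertical stress at mid-clay: σ_v = 18.5×3.1 + 18.1×3.85 = 127.03 kPa.
Pore pressure: u = 9.81×(6.95 − 2.2) = 46.598 kPa.
Initial effective stress: σ'_0 = σ_v − u = 127.03 − 46.598 = 80.432 kPa.
Stress increase at mid-clay by the 2:1 spreading method:
Δσ = qBL/((B+z)(L+z)) = 134×3.6×3.6/((3.6+6.95)(3.6+6.95)) = 15.603 kPa
Final effective stress: σ'_f = 80.432 + 15.603 = 96.035 kPa.
σ'_f = 96.035 > σ'_p = 85.4 kPa, so the stress path crosses the preconsolidation pressure — recompression up to σ'_p, then virgin compression beyond:
S_c = H/(1+e₀)·[C_r·log₁₀(σ'_p/σ'_0) + C_c·log₁₀(σ'_f/σ'_p)]
    = 7.7/2.17 × [0.033×log₁₀(85.4/80.432) + 0.22×log₁₀(96.035/85.4)]
    = 3.5484 × [0.00085896 + 0.011214] = 0.04284 m

S_c ≈ 42.8 mm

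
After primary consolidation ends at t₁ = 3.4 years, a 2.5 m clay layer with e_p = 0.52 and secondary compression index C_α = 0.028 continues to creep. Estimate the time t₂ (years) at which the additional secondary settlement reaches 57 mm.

S_s = C_α·H/(1+e_p)·log₁₀(t₂/t₁) ⇒ log₁₀(t₂/t₁) = S_s·(1+e_p)/(C_α·H).
log₁₀(t₂/t₁) = 0.057 × (1+0.52) / (0.028×2.5) = 1.238
t₂ = t₁ × 10^1.238 = 3.4 × 17.29 = 58.78 years

t₂ ≈ 58.8 years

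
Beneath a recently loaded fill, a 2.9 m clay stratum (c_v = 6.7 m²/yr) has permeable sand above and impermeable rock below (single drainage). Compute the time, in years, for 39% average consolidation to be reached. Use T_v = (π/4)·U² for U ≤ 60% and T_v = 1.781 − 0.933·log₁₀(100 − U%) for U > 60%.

Drainage path length: H_d = H = 2.9 m (single drainage).
U ≤ 60%: T_v = (π/4)·U² = (π/4)×0.39² = 0.11946.
t = T_v·H_d²/c_v = 0.11946×2.9²/6.7 = 0.1499 years.

t ≈ 0.15 years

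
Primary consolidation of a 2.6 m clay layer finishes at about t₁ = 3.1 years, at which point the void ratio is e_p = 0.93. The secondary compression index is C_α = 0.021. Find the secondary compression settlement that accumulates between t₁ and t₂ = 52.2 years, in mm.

S_s ≈ 34.7 mm

Secondary compression: S_s = C_α·H/(1+e_p)·log₁₀(t₂/t₁)
S_s = 0.021×2.6/(1+0.93)×log₁₀(52.2/3.1)
    = 0.02829 × 1.226 = 0.03469 m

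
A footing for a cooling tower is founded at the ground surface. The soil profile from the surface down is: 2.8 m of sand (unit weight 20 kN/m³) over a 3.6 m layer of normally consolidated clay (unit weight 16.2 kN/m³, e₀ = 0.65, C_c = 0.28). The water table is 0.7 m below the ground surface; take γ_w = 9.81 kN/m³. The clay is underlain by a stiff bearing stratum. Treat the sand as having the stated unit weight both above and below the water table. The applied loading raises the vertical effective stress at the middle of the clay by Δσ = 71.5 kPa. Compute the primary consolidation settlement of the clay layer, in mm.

Mid-depth of clay below the ground surface: z = 2.8 + 3.6/2 = 4.6 m.
Total vertical stress at mid-clay: σ_v = 20×2.8 + 16.2×1.8 = 85.16 kPa.
Pore pressure: u = 9.81×(4.6 − 0.7) = 38.259 kPa.
Initial effective stress: σ'_0 = σ_v − u = 85.16 − 38.259 = 46.901 kPa.
Final effective stress: σ'_f = σ'_0 + Δσ = 46.901 + 71.5 = 118.4 kPa.
Normally consolidated clay, so the full stress increment lies on the virgin compression line:
S_c = C_c·H/(1+e₀)·log₁₀(σ'_f/σ'_0) = 0.28×3.6/(1+0.65)×log₁₀(118.4/46.901)
    = 0.61091 × 0.40217 = 0.2457 m

S_c ≈ 246 mm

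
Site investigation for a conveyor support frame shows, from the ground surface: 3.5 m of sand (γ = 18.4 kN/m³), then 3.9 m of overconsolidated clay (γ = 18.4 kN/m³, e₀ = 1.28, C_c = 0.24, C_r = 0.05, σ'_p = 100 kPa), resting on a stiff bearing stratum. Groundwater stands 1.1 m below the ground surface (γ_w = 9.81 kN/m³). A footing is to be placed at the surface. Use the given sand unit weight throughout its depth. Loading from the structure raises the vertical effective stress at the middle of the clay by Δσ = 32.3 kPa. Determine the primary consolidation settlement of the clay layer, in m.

S_c ≈ 0.0165 m

Mid-depth of clay below the ground surface: z = 3.5 + 3.9/2 = 5.45 m.
Total vertical stress at mid-clay: σ_v = 18.4×3.5 + 18.4×1.95 = 100.28 kPa.
Pore pressure: u = 9.81×(5.45 − 1.1) = 42.673 kPa.
Initial effective stress: σ'_0 = σ_v − u = 100.28 − 42.673 = 57.607 kPa.
Final effective stress: σ'_f = 57.607 + 32.3 = 89.907 kPa.
σ'_f = 89.907 ≤ σ'_p = 100 kPa, so the clay remains overconsolidated and only the recompression index applies:
S_c = C_r·H/(1+e₀)·log₁₀(σ'_f/σ'_0) = 0.05×3.9/2.28×log₁₀(89.907/57.607)
    = 0.085525 × 0.19332 = 0.01653 m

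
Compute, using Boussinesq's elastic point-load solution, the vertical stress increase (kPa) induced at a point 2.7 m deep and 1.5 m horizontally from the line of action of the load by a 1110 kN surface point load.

Δσ_z ≈ 37.1 kPa

Boussinesq vertical stress below a point load on an elastic half-space:
Δσ_z = 3P/(2πz²) · [1 + (r/z)²]^(−5/2)
r/z = 1.5/2.7 = 0.55556; [1+(r/z)²]^(−5/2) = 0.51044.
Δσ_z = 3×1110/(2π×2.7²) × 0.51044 = 72.7 × 0.51044 = 37.11 kPa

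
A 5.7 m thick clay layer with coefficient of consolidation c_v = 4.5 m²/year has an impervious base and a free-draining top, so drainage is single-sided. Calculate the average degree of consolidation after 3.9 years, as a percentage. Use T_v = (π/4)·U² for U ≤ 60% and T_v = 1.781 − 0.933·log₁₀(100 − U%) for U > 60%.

U ≈ 78.6 %

Drainage path length: H_d = H = 5.7 m (single drainage).
T_v = c_v·t/H_d² = 4.5×3.9/5.7² = 0.54017.
T_v = 0.54017 corresponds to the U > 60% branch:
U = 1 − 10^((1.781 − T_v)/0.933)/100 = 0.7862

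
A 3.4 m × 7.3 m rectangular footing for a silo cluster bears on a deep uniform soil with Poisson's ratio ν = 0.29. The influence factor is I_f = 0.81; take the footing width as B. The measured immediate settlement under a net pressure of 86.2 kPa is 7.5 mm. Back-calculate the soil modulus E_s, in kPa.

S_e = q·B·(1−ν²)/E_s · I_f  ⇒  E_s = q·B·(1−ν²)·I_f / S_e.
E_s = 86.2 × 3.4 × 0.9159 × 0.81 / 0.0075 = 28990 kPa

E_s ≈ 29000 kPa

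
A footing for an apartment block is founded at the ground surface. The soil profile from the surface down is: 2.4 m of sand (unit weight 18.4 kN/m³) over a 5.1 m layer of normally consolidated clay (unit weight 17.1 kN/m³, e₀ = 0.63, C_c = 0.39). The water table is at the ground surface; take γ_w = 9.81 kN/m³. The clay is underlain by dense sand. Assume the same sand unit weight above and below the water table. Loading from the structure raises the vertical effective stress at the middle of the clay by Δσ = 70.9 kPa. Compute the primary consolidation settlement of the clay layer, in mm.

S_c ≈ 547 mm

Mid-depth of clay below the ground surface: z = 2.4 + 5.1/2 = 4.95 m.
Total vertical stress at mid-clay: σ_v = 18.4×2.4 + 17.1×2.55 = 87.765 kPa.
Pore pressure: u = 9.81×(4.95 − 0) = 48.56 kPa.
Initial effective stress: σ'_0 = σ_v − u = 87.765 − 48.56 = 39.205 kPa.
Final effective stress: σ'_f = σ'_0 + Δσ = 39.205 + 70.9 = 110.11 kPa.
Normally consolidated clay, so the full stress increment lies on the virgin compression line:
S_c = C_c·H/(1+e₀)·log₁₀(σ'_f/σ'_0) = 0.39×5.1/(1+0.63)×log₁₀(110.11/39.205)
    = 1.2202 × 0.44849 = 0.5472 m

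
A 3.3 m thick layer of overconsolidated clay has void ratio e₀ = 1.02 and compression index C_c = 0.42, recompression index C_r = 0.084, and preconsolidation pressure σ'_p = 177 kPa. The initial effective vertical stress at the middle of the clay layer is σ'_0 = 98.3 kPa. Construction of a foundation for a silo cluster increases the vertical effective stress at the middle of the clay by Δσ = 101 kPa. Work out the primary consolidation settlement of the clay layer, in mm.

Final effective stress: σ'_f = 98.3 + 101 = 199.3 kPa.
σ'_f = 199.3 > σ'_p = 177 kPa, so the stress path crosses the preconsolidation pressure — recompression up to σ'_p, then virgin compression beyond:
S_c = H/(1+e₀)·[C_r·log₁₀(σ'_p/σ'_0) + C_c·log₁₀(σ'_f/σ'_p)]
    = 3.3/2.02 × [0.084×log₁₀(177/98.3) + 0.42×log₁₀(199.3/177)]
    = 1.6337 × [0.021455 + 0.021644] = 0.07041 m

S_c ≈ 70.4 mm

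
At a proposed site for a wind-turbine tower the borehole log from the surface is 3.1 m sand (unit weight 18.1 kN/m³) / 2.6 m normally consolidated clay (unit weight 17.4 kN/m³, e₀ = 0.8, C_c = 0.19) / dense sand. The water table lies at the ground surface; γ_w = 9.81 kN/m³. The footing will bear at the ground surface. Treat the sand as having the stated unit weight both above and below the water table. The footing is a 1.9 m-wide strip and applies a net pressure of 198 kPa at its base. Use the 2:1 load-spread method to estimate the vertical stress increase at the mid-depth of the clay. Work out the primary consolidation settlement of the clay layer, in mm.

S_c ≈ 117 mm

Mid-depth of clay below the ground surface: z = 3.1 + 2.6/2 = 4.4 m.
Total vertical stress at mid-clay: σ_v = 18.1×3.1 + 17.4×1.3 = 78.73 kPa.
Pore pressure: u = 9.81×(4.4 − 0) = 43.164 kPa.
Initial effective stress: σ'_0 = σ_v − u = 78.73 − 43.164 = 35.566 kPa.
Stress increase at mid-clay by the 2:1 spreading method:
Δσ = qB/(B+z) = 198×1.9/(1.9+4.4) = 59.714 kPa
Final effective stress: σ'_f = σ'_0 + Δσ = 35.566 + 59.714 = 95.28 kPa.
Normally consolidated clay, so the full stress increment lies on the virgin compression line:
S_c = C_c·H/(1+e₀)·log₁₀(σ'_f/σ'_0) = 0.19×2.6/(1+0.8)×log₁₀(95.28/35.566)
    = 0.27444 × 0.42797 = 0.1175 m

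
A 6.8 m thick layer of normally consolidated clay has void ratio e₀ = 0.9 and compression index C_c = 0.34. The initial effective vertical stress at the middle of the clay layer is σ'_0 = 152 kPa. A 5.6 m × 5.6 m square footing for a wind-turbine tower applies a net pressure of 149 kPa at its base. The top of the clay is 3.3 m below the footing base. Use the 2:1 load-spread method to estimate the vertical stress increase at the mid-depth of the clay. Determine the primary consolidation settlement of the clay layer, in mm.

Mid-depth of clay below the footing base: z = 3.3 + 6.8/2 = 6.7 m.
Stress increase at mid-clay by the 2:1 spreading method:
Δσ = qBL/((B+z)(L+z)) = 149×5.6×5.6/((5.6+6.7)(5.6+6.7)) = 30.885 kPa
Final effective stress: σ'_f = σ'_0 + Δσ = 152 + 30.885 = 182.88 kPa.
Normally consolidated clay, so the full stress increment lies on the virgin compression line:
S_c = C_c·H/(1+e₀)·log₁₀(σ'_f/σ'_0) = 0.34×6.8/(1+0.9)×log₁₀(182.88/152)
    = 1.2168 × 0.080323 = 0.09774 m

S_c ≈ 97.7 mm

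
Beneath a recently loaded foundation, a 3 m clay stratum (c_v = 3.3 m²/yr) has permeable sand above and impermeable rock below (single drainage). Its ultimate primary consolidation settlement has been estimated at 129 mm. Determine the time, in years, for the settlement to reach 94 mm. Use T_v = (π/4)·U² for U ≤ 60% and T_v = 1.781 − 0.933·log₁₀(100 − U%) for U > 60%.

t ≈ 1.21 years

Drainage path length: H_d = H = 3 m (single drainage).
U = S(t)/S_ult = 94/129 = 0.7287.
U > 60%: T_v = 1.781 − 0.933·log₁₀(100 − 72.868) = 0.44356.
t = T_v·H_d²/c_v = 0.44356×3²/3.3 = 1.21 years.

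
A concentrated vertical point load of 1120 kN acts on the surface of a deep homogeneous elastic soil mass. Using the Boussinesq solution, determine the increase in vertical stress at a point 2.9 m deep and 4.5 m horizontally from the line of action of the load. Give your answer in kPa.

Δσ_z ≈ 2.97 kPa

Boussinesq vertical stress below a point load on an elastic half-space:
Δσ_z = 3P/(2πz²) · [1 + (r/z)²]^(−5/2)
r/z = 4.5/2.9 = 1.5517; [1+(r/z)²]^(−5/2) = 0.046644.
Δσ_z = 3×1120/(2π×2.9²) × 0.046644 = 63.586 × 0.046644 = 2.966 kPa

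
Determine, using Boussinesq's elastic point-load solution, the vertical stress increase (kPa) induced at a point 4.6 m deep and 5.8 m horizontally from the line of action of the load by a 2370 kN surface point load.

Boussinesq vertical stress below a point load on an elastic half-space:
Δσ_z = 3P/(2πz²) · [1 + (r/z)²]^(−5/2)
r/z = 5.8/4.6 = 1.2609; [1+(r/z)²]^(−5/2) = 0.092648.
Δσ_z = 3×2370/(2π×4.6²) × 0.092648 = 53.478 × 0.092648 = 4.955 kPa

Δσ_z ≈ 4.95 kPa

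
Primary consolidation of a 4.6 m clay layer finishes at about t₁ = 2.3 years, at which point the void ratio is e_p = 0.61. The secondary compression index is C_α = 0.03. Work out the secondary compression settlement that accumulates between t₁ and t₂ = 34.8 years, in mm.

Secondary compression: S_s = C_α·H/(1+e_p)·log₁₀(t₂/t₁)
S_s = 0.03×4.6/(1+0.61)×log₁₀(34.8/2.3)
    = 0.08571 × 1.18 = 0.1011 m

S_s ≈ 101 mm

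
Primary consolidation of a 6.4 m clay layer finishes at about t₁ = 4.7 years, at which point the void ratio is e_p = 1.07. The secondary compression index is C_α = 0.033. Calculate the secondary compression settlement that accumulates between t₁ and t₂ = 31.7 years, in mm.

S_s ≈ 84.6 mm

Secondary compression: S_s = C_α·H/(1+e_p)·log₁₀(t₂/t₁)
S_s = 0.033×6.4/(1+1.07)×log₁₀(31.7/4.7)
    = 0.102 × 0.829 = 0.08458 m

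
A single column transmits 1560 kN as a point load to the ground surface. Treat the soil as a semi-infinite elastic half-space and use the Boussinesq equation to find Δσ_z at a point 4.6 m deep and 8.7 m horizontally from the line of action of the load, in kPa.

Boussinesq vertical stress below a point load on an elastic half-space:
Δσ_z = 3P/(2πz²) · [1 + (r/z)²]^(−5/2)
r/z = 8.7/4.6 = 1.8913; [1+(r/z)²]^(−5/2) = 0.022312.
Δσ_z = 3×1560/(2π×4.6²) × 0.022312 = 35.201 × 0.022312 = 0.7854 kPa

Δσ_z ≈ 0.785 kPa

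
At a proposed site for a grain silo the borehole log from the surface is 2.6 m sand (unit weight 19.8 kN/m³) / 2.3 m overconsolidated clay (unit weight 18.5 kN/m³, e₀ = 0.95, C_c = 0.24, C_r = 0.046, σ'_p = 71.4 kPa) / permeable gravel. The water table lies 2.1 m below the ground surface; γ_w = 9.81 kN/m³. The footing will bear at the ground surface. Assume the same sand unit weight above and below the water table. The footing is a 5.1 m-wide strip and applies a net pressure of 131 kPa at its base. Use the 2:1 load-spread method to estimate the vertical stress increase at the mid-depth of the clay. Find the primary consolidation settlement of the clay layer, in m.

S_c ≈ 0.0811 m

Mid-depth of clay below the ground surface: z = 2.6 + 2.3/2 = 3.75 m.
Total vertical stress at mid-clay: σ_v = 19.8×2.6 + 18.5×1.15 = 72.755 kPa.
Pore pressure: u = 9.81×(3.75 − 2.1) = 16.186 kPa.
Initial effective stress: σ'_0 = σ_v − u = 72.755 − 16.186 = 56.569 kPa.
Stress increase at mid-clay by the 2:1 spreading method:
Δσ = qB/(B+z) = 131×5.1/(5.1+3.75) = 75.492 kPa
Final effective stress: σ'_f = 56.569 + 75.492 = 132.06 kPa.
σ'_f = 132.06 > σ'_p = 71.4 kPa, so the stress path crosses the preconsolidation pressure — recompression up to σ'_p, then virgin compression beyond:
S_c = H/(1+e₀)·[C_r·log₁₀(σ'_p/σ'_0) + C_c·log₁₀(σ'_f/σ'_p)]
    = 2.3/1.95 × [0.046×log₁₀(71.4/56.569) + 0.24×log₁₀(132.06/71.4)]
    = 1.1795 × [0.0046515 + 0.064098] = 0.08109 m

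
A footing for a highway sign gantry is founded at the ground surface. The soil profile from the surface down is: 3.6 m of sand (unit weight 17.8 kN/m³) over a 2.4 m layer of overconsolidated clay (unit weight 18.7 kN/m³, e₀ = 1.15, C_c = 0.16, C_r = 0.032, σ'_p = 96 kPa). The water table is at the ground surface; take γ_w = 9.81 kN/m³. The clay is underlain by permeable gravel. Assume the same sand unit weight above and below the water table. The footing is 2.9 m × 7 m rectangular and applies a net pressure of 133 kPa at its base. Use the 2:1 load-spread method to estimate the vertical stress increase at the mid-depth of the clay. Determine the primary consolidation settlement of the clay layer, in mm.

Mid-depth of clay below the ground surface: z = 3.6 + 2.4/2 = 4.8 m.
Total vertical stress at mid-clay: σ_v = 17.8×3.6 + 18.7×1.2 = 86.52 kPa.
Pore pressure: u = 9.81×(4.8 − 0) = 47.088 kPa.
Initial effective stress: σ'_0 = σ_v − u = 86.52 − 47.088 = 39.432 kPa.
Stress increase at mid-clay by the 2:1 spreading method:
Δσ = qBL/((B+z)(L+z)) = 133×2.9×7/((2.9+4.8)(7+4.8)) = 29.715 kPa
Final effective stress: σ'_f = 39.432 + 29.715 = 69.147 kPa.
σ'_f = 69.147 ≤ σ'_p = 96 kPa, so the clay remains overconsolidated and only the recompression index applies:
S_c = C_r·H/(1+e₀)·log₁₀(σ'_f/σ'_0) = 0.032×2.4/2.15×log₁₀(69.147/39.432)
    = 0.035722 × 0.24392 = 0.008713 m

S_c ≈ 8.71 mm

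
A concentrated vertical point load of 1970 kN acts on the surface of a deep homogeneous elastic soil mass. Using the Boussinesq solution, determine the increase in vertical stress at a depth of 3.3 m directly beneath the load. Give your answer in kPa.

Boussinesq vertical stress below a point load on an elastic half-space:
Δσ_z = 3P/(2πz²) · [1 + (r/z)²]^(−5/2)
r/z = 0/3.3 = 0; [1+(r/z)²]^(−5/2) = 1.
Δσ_z = 3×1970/(2π×3.3²) × 1 = 86.373 × 1 = 86.37 kPa

Δσ_z ≈ 86.4 kPa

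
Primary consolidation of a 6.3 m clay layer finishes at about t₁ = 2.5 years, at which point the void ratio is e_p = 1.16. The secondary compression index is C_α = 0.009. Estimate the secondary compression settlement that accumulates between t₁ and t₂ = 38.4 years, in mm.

S_s ≈ 31.1 mm

Secondary compression: S_s = C_α·H/(1+e_p)·log₁₀(t₂/t₁)
S_s = 0.009×6.3/(1+1.16)×log₁₀(38.4/2.5)
    = 0.02625 × 1.186 = 0.03114 m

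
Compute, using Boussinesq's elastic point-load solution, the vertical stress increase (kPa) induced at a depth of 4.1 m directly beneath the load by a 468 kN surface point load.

Boussinesq vertical stress below a point load on an elastic half-space:
Δσ_z = 3P/(2πz²) · [1 + (r/z)²]^(−5/2)
r/z = 0/4.1 = 0; [1+(r/z)²]^(−5/2) = 1.
Δσ_z = 3×468/(2π×4.1²) × 1 = 13.293 × 1 = 13.29 kPa

Δσ_z ≈ 13.3 kPa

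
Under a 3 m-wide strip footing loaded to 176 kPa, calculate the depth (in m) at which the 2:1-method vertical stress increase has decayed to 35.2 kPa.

z ≈ 12 m

2:1 spreading — at depth z the loaded area has grown by z in each plan dimension:
qB/(B+z) = Δσ_z ⇒ z = qB/Δσ_z − B = 176×3/35.2 − 3 = 12 m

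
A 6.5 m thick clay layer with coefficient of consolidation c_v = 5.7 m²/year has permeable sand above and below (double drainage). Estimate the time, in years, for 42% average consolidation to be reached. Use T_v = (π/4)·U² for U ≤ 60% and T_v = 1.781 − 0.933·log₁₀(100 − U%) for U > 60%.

Drainage path length: H_d = H/2 = 3.25 m (double drainage).
U ≤ 60%: T_v = (π/4)·U² = (π/4)×0.42² = 0.13854.
t = T_v·H_d²/c_v = 0.13854×3.25²/5.7 = 0.2567 years.

t ≈ 0.257 years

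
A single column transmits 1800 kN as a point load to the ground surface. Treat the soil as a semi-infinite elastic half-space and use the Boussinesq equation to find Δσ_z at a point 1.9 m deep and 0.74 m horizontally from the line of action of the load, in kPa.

Δσ_z ≈ 167 kPa

Boussinesq vertical stress below a point load on an elastic half-space:
Δσ_z = 3P/(2πz²) · [1 + (r/z)²]^(−5/2)
r/z = 0.74/1.9 = 0.38947; [1+(r/z)²]^(−5/2) = 0.70252.
Δσ_z = 3×1800/(2π×1.9²) × 0.70252 = 238.07 × 0.70252 = 167.2 kPa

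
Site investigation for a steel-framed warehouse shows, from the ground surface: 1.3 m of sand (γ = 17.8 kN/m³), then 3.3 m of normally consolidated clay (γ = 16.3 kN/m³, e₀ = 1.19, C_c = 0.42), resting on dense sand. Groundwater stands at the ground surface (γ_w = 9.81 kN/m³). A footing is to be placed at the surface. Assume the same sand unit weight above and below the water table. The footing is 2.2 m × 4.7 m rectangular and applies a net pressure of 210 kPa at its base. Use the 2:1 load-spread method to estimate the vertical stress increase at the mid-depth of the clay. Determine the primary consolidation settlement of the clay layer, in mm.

S_c ≈ 353 mm

Mid-depth of clay below the ground surface: z = 1.3 + 3.3/2 = 2.95 m.
Total vertical stress at mid-clay: σ_v = 17.8×1.3 + 16.3×1.65 = 50.035 kPa.
Pore pressure: u = 9.81×(2.95 − 0) = 28.94 kPa.
Initial effective stress: σ'_0 = σ_v − u = 50.035 − 28.94 = 21.095 kPa.
Stress increase at mid-clay by the 2:1 spreading method:
Δσ = qBL/((B+z)(L+z)) = 210×2.2×4.7/((2.2+2.95)(4.7+2.95)) = 55.115 kPa
Final effective stress: σ'_f = σ'_0 + Δσ = 21.095 + 55.115 = 76.21 kPa.
Normally consolidated clay, so the full stress increment lies on the virgin compression line:
S_c = C_c·H/(1+e₀)·log₁₀(σ'_f/σ'_0) = 0.42×3.3/(1+1.19)×log₁₀(76.21/21.095)
    = 0.63288 × 0.55783 = 0.353 m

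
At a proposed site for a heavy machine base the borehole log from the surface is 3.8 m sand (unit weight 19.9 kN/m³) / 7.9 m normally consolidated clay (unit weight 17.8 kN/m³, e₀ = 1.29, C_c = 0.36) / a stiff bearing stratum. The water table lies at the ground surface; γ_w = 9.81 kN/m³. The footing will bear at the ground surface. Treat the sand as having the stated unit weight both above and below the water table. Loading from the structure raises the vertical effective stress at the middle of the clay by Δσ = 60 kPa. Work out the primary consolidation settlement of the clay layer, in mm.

Mid-depth of clay below the ground surface: z = 3.8 + 7.9/2 = 7.75 m.
Total vertical stress at mid-clay: σ_v = 19.9×3.8 + 17.8×3.95 = 145.93 kPa.
Pore pressure: u = 9.81×(7.75 − 0) = 76.028 kPa.
Initial effective stress: σ'_0 = σ_v − u = 145.93 − 76.028 = 69.902 kPa.
Final effective stress: σ'_f = σ'_0 + Δσ = 69.902 + 60 = 129.9 kPa.
Normally consolidated clay, so the full stress increment lies on the virgin compression line:
S_c = C_c·H/(1+e₀)·log₁₀(σ'_f/σ'_0) = 0.36×7.9/(1+1.29)×log₁₀(129.9/69.902)
    = 1.2419 × 0.26912 = 0.3342 m

S_c ≈ 334 mm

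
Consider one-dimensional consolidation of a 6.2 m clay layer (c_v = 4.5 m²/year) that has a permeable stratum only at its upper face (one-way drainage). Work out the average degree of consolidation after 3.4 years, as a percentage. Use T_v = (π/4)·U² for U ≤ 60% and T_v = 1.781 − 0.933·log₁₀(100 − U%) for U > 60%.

U ≈ 69.6 %

Drainage path length: H_d = H = 6.2 m (single drainage).
T_v = c_v·t/H_d² = 4.5×3.4/6.2² = 0.39802.
T_v = 0.39802 corresponds to the U > 60% branch:
U = 1 − 10^((1.781 − T_v)/0.933)/100 = 0.6964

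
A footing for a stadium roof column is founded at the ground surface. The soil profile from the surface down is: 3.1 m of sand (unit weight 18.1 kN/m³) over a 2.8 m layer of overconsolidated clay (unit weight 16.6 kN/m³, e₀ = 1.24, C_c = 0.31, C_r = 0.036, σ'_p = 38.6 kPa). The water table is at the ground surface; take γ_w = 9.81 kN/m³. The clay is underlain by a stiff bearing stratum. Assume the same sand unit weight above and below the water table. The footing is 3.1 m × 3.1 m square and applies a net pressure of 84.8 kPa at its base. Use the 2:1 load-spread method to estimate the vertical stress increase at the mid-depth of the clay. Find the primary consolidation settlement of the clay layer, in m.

Mid-depth of clay below the ground surface: z = 3.1 + 2.8/2 = 4.5 m.
Total vertical stress at mid-clay: σ_v = 18.1×3.1 + 16.6×1.4 = 79.35 kPa.
Pore pressure: u = 9.81×(4.5 − 0) = 44.145 kPa.
Initial effective stress: σ'_0 = σ_v − u = 79.35 − 44.145 = 35.205 kPa.
Stress increase at mid-clay by the 2:1 spreading method:
Δσ = qBL/((B+z)(L+z)) = 84.8×3.1×3.1/((3.1+4.5)(3.1+4.5)) = 14.109 kPa
Final effective stress: σ'_f = 35.205 + 14.109 = 49.314 kPa.
σ'_f = 49.314 > σ'_p = 38.6 kPa, so the stress path crosses the preconsolidation pressure — recompression up to σ'_p, then virgin compression beyond:
S_c = H/(1+e₀)·[C_r·log₁₀(σ'_p/σ'_0) + C_c·log₁₀(σ'_f/σ'_p)]
    = 2.8/2.24 × [0.036×log₁₀(38.6/35.205) + 0.31×log₁₀(49.314/38.6)]
    = 1.25 × [0.0014394 + 0.032979] = 0.04302 m

S_c ≈ 0.043 m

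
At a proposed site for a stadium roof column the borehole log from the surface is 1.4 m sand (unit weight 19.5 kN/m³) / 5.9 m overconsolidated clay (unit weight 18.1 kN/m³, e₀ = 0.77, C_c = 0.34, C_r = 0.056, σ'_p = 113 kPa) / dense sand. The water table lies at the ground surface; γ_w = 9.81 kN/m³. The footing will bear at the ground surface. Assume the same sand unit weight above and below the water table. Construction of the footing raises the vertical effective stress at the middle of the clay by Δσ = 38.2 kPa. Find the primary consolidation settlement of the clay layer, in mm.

Mid-depth of clay below the ground surface: z = 1.4 + 5.9/2 = 4.35 m.
Total vertical stress at mid-clay: σ_v = 19.5×1.4 + 18.1×2.95 = 80.695 kPa.
Pore pressure: u = 9.81×(4.35 − 0) = 42.673 kPa.
Initial effective stress: σ'_0 = σ_v − u = 80.695 − 42.673 = 38.022 kPa.
Final effective stress: σ'_f = 38.022 + 38.2 = 76.222 kPa.
σ'_f = 76.222 ≤ σ'_p = 113 kPa, so the clay remains overconsolidated and only the recompression index applies:
S_c = C_r·H/(1+e₀)·log₁₀(σ'_f/σ'_0) = 0.056×5.9/1.77×log₁₀(76.222/38.022)
    = 0.18666 × 0.30205 = 0.05638 m

S_c ≈ 56.4 mm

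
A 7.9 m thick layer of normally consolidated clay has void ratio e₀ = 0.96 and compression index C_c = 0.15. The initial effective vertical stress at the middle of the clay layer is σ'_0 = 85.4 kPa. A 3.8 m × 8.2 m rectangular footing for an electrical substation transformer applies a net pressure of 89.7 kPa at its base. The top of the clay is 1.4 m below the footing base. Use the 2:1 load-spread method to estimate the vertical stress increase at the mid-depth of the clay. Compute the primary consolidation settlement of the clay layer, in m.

Mid-depth of clay below the footing base: z = 1.4 + 7.9/2 = 5.35 m.
Stress increase at mid-clay by the 2:1 spreading method:
Δσ = qBL/((B+z)(L+z)) = 89.7×3.8×8.2/((3.8+5.35)(8.2+5.35)) = 22.544 kPa
Final effective stress: σ'_f = σ'_0 + Δσ = 85.4 + 22.544 = 107.94 kPa.
Normally consolidated clay, so the full stress increment lies on the virgin compression line:
S_c = C_c·H/(1+e₀)·log₁₀(σ'_f/σ'_0) = 0.15×7.9/(1+0.96)×log₁₀(107.94/85.4)
    = 0.60459 × 0.10172 = 0.0615 m

S_c ≈ 0.0615 m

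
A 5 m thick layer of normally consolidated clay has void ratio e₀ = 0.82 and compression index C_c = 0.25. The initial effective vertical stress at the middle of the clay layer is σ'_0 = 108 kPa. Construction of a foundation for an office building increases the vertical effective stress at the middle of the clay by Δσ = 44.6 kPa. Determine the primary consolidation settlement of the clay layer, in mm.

S_c ≈ 103 mm

Final effective stress: σ'_f = σ'_0 + Δσ = 108 + 44.6 = 152.6 kPa.
Normally consolidated clay, so the full stress increment lies on the virgin compression line:
S_c = C_c·H/(1+e₀)·log₁₀(σ'_f/σ'_0) = 0.25×5/(1+0.82)×log₁₀(152.6/108)
    = 0.68681 × 0.15013 = 0.1031 m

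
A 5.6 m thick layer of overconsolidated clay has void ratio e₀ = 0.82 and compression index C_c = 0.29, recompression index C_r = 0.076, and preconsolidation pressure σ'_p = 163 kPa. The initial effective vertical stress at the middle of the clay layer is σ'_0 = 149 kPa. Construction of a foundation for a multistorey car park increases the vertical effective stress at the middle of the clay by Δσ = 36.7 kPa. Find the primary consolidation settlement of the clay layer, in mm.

S_c ≈ 59.6 mm

Final effective stress: σ'_f = 149 + 36.7 = 185.7 kPa.
σ'_f = 185.7 > σ'_p = 163 kPa, so the stress path crosses the preconsolidation pressure — recompression up to σ'_p, then virgin compression beyond:
S_c = H/(1+e₀)·[C_r·log₁₀(σ'_p/σ'_0) + C_c·log₁₀(σ'_f/σ'_p)]
    = 5.6/1.82 × [0.076×log₁₀(163/149) + 0.29×log₁₀(185.7/163)]
    = 3.0769 × [0.0029641 + 0.016421] = 0.05965 m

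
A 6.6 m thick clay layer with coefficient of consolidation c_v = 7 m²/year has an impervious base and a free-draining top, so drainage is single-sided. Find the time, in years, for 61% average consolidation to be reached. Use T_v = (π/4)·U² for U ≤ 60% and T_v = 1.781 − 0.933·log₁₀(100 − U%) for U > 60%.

Drainage path length: H_d = H = 6.6 m (single drainage).
U > 60%: T_v = 1.781 − 0.933·log₁₀(100 − 61) = 0.29654.
t = T_v·H_d²/c_v = 0.29654×6.6²/7 = 1.845 years.

t ≈ 1.85 years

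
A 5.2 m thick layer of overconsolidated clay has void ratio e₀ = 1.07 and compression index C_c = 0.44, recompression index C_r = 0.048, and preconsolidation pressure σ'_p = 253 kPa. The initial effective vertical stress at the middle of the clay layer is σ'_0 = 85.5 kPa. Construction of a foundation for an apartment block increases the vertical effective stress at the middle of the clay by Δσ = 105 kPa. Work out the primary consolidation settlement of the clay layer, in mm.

S_c ≈ 42 mm

Final effective stress: σ'_f = 85.5 + 105 = 190.5 kPa.
σ'_f = 190.5 ≤ σ'_p = 253 kPa, so the clay remains overconsolidated and only the recompression index applies:
S_c = C_r·H/(1+e₀)·log₁₀(σ'_f/σ'_0) = 0.048×5.2/2.07×log₁₀(190.5/85.5)
    = 0.12058 × 0.34793 = 0.04195 m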